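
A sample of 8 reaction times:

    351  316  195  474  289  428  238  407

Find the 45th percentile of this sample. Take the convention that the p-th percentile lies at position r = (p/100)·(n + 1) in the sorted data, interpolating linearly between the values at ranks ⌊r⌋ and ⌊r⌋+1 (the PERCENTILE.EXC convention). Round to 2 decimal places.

317.75

Sorted: 195, 238, 289, 316, 351, 407, 428, 474.
n = 8.
r = (45/100)·(8 + 1) = 4.05.
Rank 4 is 316 and rank 5 is 351.
Interpolate: 316 + 0.05·(351 − 316) = 316 + 0.05·35 = 317.75.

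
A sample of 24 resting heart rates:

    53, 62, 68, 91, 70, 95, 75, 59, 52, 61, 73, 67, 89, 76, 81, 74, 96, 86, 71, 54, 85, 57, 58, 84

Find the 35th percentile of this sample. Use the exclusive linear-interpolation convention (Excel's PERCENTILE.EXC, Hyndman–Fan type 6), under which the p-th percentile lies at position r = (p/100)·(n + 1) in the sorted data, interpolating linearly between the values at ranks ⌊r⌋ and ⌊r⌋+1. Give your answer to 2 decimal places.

Sorted: 52, 53, 54, 57, 58, 59, 61, 62, 67, 68, 70, 71, 73, 74, 75, 76, 81, 84, 85, 86, 89, 91, 95, 96.
n = 24.
r = (35/100)·(24 + 1) = 8.75.
Rank 8 is 62 and rank 9 is 67.
Interpolate: 62 + 0.75·(67 − 62) = 62 + 0.75·5 = 65.75.

65.75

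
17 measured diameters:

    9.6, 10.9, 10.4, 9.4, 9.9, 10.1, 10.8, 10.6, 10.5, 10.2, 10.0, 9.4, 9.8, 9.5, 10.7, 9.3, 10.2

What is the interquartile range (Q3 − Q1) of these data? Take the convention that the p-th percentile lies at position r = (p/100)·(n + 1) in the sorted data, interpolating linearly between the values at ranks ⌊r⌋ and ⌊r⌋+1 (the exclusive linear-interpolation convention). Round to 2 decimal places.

Sorted: 9.3, 9.4, 9.4, 9.5, 9.6, 9.8, 9.9, 10.0, 10.1, 10.2, 10.2, 10.4, 10.5, 10.6, 10.7, 10.8, 10.9.
n = 17.
P25: r = 4.5; ranks 4–5 are 9.5, 9.6; interpolating gives 9.55.
P75: r = 13.5; ranks 13–14 are 10.5, 10.6; interpolating gives 10.55.
Difference: 10.55 − 9.55 = 1.

1.00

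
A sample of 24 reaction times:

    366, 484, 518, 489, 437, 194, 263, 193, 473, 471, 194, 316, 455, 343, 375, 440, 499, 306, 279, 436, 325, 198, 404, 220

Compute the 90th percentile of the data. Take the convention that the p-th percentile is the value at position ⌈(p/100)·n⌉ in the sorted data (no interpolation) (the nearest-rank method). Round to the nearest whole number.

Sorted: 193, 194, 194, 198, 220, 263, 279, 306, 316, 325, 343, 366, 375, 404, 436, 437, 440, 455, 471, 473, 484, 489, 499, 518.
n = 24.
Position = ⌈90/100 · 24⌉ = ⌈21.6⌉ = 22.
The value at rank 22 is 489.

489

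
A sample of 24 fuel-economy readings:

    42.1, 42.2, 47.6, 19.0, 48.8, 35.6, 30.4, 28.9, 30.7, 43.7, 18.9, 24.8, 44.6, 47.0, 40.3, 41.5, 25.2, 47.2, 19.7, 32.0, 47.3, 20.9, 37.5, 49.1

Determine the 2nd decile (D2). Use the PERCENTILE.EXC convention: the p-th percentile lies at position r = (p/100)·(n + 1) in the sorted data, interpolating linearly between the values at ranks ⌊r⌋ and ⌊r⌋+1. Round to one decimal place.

Sorted: 18.9, 19.0, 19.7, 20.9, 24.8, 25.2, 28.9, 30.4, 30.7, 32.0, 35.6, 37.5, 40.3, 41.5, 42.1, 42.2, 43.7, 44.6, 47.0, 47.2, 47.3, 47.6, 48.8, 49.1.
n = 24.
r = (20/100)·(24 + 1) = 5.
r is an integer, so P20 is the value at rank 5: 24.8.

24.8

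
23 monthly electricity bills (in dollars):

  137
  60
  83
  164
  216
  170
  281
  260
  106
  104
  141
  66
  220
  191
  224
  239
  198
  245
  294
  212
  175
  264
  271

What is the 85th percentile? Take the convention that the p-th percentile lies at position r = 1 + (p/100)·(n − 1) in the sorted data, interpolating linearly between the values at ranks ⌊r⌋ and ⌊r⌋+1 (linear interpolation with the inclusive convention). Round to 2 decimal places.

Sorted: 60, 66, 83, 104, 106, 137, 141, 164, 170, 175, 191, 198, 212, 216, 220, 224, 239, 245, 260, 264, 271, 281, 294.
n = 23.
r = 1 + (85/100)·(23 − 1) = 1 + 18.7 = 19.7.
Rank 19 is 260 and rank 20 is 264.
Interpolate: 260 + 0.7·(264 − 260) = 260 + 0.7·4 = 262.8.

262.80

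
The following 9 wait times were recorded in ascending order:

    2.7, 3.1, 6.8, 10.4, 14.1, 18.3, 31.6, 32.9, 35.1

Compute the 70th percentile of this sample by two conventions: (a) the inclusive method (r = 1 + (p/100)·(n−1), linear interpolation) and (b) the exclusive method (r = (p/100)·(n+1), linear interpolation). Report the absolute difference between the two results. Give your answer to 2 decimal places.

5.32

n = 9.
(a) r = 6.6; between ranks 6 (18.3) and 7 (31.6): 26.28.
(b) r = 7 → value at rank 7 = 31.6.
|26.28 − 31.6| = 5.32.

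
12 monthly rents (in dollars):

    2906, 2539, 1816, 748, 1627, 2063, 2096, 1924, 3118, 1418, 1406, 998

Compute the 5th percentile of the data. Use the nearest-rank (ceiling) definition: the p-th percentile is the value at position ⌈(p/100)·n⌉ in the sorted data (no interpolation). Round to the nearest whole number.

Sorted: 748, 998, 1406, 1418, 1627, 1816, 1924, 2063, 2096, 2539, 2906, 3118.
n = 12.
Position = ⌈5/100 · 12⌉ = ⌈0.6⌉ = 1.
The value at rank 1 is 748.

748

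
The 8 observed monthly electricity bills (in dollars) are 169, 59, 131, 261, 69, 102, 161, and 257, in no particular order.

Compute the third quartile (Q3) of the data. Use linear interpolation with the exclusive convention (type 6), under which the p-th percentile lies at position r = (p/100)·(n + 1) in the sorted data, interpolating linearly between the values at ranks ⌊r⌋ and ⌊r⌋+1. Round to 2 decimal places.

Sorted: 59, 69, 102, 131, 161, 169, 257, 261.
n = 8.
r = (75/100)·(8 + 1) = 6.75.
Rank 6 is 169 and rank 7 is 257.
Interpolate: 169 + 0.75·(257 − 169) = 169 + 0.75·88 = 235.

235.00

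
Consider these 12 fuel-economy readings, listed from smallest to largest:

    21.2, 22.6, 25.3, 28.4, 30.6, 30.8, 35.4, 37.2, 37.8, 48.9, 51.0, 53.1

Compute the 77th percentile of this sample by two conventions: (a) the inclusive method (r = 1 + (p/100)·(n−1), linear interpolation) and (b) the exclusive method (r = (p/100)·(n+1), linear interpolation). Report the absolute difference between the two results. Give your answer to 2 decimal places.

5.90

n = 12.
(a) r = 9.47; between ranks 9 (37.8) and 10 (48.9): 43.017.
(b) r = 10.01; between ranks 10 (48.9) and 11 (51.0): 48.921.
|43.017 − 48.921| = 5.904.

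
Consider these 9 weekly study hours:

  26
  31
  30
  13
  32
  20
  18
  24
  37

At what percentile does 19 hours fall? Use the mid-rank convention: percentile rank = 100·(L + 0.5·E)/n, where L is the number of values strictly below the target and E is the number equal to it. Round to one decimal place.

Sorted: 13, 18, 20, 24, 26, 30, 31, 32, 37.
Count below 19: L = 2; count equal: E = 0; n = 9.
Percentile rank = 100·(2 + 0.5·0)/9 = 100·2/9 = 22.22.

22.2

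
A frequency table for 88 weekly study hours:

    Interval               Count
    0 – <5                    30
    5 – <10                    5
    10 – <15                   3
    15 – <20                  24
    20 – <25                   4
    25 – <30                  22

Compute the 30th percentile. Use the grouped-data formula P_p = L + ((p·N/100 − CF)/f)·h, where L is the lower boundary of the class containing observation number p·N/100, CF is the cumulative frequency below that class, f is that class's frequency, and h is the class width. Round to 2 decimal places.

4.40

N = 88; target position k = 30/100 · 88 = 26.4.
Cumulative frequencies: 30, 35, 38, 62, 66, 88.
Observation 26.4 falls in the class 0 – <5.
L = 0, CF = 0, f = 30, h = 5.
P30 = 0 + ((26.4 − 0)/30)·5 = 0 + 4.4 = 4.4.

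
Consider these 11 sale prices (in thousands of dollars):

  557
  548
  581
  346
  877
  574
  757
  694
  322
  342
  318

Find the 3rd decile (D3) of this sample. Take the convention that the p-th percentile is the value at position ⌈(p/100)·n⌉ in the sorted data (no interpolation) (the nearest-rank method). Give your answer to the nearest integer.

Sorted: 318, 322, 342, 346, 548, 557, 574, 581, 694, 757, 877.
n = 11.
Position = ⌈30/100 · 11⌉ = ⌈3.3⌉ = 4.
The value at rank 4 is 346.

346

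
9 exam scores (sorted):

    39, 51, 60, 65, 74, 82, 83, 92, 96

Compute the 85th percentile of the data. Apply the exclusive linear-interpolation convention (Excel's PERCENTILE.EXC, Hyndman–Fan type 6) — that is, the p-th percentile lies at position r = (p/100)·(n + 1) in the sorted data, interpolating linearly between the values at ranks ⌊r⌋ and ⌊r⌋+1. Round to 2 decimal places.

94.00

n = 9.
r = (85/100)·(9 + 1) = 8.5.
Rank 8 is 92 and rank 9 is 96.
Interpolate: 92 + 0.5·(96 − 92) = 92 + 0.5·4 = 94.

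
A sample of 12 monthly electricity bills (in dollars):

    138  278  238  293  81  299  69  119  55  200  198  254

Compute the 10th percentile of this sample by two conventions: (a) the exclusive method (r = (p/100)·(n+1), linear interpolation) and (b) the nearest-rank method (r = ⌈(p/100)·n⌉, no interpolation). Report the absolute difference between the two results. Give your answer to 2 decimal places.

9.80

Sorted: 55, 69, 81, 119, 138, 198, 200, 238, 254, 278, 293, 299.
n = 12.
(a) r = 1.3; between ranks 1 (55) and 2 (69): 59.2.
(b) the nearest-rank method: rank 2 → 69.
|59.2 − 69| = 9.8.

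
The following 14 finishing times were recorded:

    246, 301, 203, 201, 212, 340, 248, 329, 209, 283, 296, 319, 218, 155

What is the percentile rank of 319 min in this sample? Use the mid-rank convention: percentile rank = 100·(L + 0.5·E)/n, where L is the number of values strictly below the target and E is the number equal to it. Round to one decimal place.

Sorted: 155, 201, 203, 209, 212, 218, 246, 248, 283, 296, 301, 319, 329, 340.
Count below 319: L = 11; count equal: E = 1; n = 14.
Percentile rank = 100·(11 + 0.5·1)/14 = 100·11.5/14 = 82.14.

82.1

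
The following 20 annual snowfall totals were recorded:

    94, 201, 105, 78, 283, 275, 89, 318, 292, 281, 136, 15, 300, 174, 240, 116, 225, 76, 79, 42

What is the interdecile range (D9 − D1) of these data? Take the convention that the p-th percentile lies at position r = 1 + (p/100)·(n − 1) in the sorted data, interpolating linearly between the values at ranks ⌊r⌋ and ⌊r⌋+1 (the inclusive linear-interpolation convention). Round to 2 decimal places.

220.20

Sorted: 15, 42, 76, 78, 79, 89, 94, 105, 116, 136, 174, 201, 225, 240, 275, 281, 283, 292, 300, 318.
n = 20.
P10: r = 2.9; ranks 2–3 are 42, 76; interpolating gives 72.6.
P90: r = 18.1; ranks 18–19 are 292, 300; interpolating gives 292.8.
Difference: 292.8 − 72.6 = 220.2.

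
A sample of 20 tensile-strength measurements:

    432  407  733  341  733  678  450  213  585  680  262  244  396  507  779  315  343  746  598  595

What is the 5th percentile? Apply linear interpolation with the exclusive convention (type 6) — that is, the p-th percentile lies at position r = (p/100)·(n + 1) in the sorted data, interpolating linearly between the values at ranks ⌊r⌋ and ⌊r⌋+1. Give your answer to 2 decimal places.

Sorted: 213, 244, 262, 315, 341, 343, 396, 407, 432, 450, 507, 585, 595, 598, 678, 680, 733, 733, 746, 779.
n = 20.
r = (5/100)·(20 + 1) = 1.05.
Rank 1 is 213 and rank 2 is 244.
Interpolate: 213 + 0.05·(244 − 213) = 213 + 0.05·31 = 214.55.

214.55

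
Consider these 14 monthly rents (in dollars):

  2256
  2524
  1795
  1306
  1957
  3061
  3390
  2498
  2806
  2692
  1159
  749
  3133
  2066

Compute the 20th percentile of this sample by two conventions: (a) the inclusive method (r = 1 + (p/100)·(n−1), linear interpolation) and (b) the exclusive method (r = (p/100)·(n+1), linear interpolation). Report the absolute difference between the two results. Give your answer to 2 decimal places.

Sorted: 749, 1159, 1306, 1795, 1957, 2066, 2256, 2498, 2524, 2692, 2806, 3061, 3133, 3390.
n = 14.
(a) r = 3.6; between ranks 3 (1306) and 4 (1795): 1599.4.
(b) r = 3 → value at rank 3 = 1306.
|1599.4 − 1306| = 293.4.

293.40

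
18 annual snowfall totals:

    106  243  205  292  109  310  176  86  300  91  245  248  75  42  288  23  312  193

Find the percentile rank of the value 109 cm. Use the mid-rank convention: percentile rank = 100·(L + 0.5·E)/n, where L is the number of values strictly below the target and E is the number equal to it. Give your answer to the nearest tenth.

Sorted: 23, 42, 75, 86, 91, 106, 109, 176, 193, 205, 243, 245, 248, 288, 292, 300, 310, 312.
Count below 109: L = 6; count equal: E = 1; n = 18.
Percentile rank = 100·(6 + 0.5·1)/18 = 100·6.5/18 = 36.11.

36.1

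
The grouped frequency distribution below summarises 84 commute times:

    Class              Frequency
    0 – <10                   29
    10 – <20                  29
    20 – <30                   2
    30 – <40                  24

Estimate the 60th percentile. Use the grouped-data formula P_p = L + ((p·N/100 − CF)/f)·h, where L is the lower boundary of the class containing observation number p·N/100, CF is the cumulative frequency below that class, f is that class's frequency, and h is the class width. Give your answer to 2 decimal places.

17.38

N = 84; target position k = 60/100 · 84 = 50.4.
Cumulative frequencies: 29, 58, 60, 84.
Observation 50.4 falls in the class 10 – <20.
L = 10, CF = 29, f = 29, h = 10.
P60 = 10 + ((50.4 − 29)/29)·10 = 10 + 7.37931 = 17.3793.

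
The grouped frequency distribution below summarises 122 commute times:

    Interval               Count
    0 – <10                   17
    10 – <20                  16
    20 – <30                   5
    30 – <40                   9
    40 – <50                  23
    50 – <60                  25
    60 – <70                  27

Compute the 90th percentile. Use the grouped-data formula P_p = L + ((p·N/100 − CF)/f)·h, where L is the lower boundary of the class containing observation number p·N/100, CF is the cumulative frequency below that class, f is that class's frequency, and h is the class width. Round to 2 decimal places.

N = 122; target position k = 90/100 · 122 = 109.8.
Cumulative frequencies: 17, 33, 38, 47, 70, 95, 122.
Observation 109.8 falls in the class 60 – <70.
L = 60, CF = 95, f = 27, h = 10.
P90 = 60 + ((109.8 − 95)/27)·10 = 60 + 5.48148 = 65.4815.

65.48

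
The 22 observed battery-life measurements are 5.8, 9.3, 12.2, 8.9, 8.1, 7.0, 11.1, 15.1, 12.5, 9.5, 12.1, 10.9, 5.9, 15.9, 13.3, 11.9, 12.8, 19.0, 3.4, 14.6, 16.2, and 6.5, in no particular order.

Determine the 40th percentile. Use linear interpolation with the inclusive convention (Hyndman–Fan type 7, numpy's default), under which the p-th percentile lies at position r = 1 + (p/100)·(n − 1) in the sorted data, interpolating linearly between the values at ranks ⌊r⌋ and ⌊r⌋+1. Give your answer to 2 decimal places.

10.06

Sorted: 3.4, 5.8, 5.9, 6.5, 7.0, 8.1, 8.9, 9.3, 9.5, 10.9, 11.1, 11.9, 12.1, 12.2, 12.5, 12.8, 13.3, 14.6, 15.1, 15.9, 16.2, 19.0.
n = 22.
r = 1 + (40/100)·(22 − 1) = 1 + 8.4 = 9.4.
Rank 9 is 9.5 and rank 10 is 10.9.
Interpolate: 9.5 + 0.4·(10.9 − 9.5) = 9.5 + 0.4·1.4 = 10.06.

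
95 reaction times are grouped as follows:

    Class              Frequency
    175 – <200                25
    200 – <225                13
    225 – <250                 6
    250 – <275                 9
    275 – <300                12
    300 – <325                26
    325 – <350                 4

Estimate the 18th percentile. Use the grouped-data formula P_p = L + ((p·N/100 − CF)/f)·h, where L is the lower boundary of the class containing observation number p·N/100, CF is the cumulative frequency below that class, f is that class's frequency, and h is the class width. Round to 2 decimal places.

N = 95; target position k = 18/100 · 95 = 17.1.
Cumulative frequencies: 25, 38, 44, 53, 65, 91, 95.
Observation 17.1 falls in the class 175 – <200.
L = 175, CF = 0, f = 25, h = 25.
P18 = 175 + ((17.1 − 0)/25)·25 = 175 + 17.1 = 192.1.

192.10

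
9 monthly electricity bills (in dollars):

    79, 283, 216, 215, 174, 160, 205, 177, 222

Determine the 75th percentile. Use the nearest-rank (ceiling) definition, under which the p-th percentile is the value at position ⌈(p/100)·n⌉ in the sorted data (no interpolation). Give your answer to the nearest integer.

Sorted: 79, 160, 174, 177, 205, 215, 216, 222, 283.
n = 9.
Position = ⌈75/100 · 9⌉ = ⌈6.75⌉ = 7.
The value at rank 7 is 216.

216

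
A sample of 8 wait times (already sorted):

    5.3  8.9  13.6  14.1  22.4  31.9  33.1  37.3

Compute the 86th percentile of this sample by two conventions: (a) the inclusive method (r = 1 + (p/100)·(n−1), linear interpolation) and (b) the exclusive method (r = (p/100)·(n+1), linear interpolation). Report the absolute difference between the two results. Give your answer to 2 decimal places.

3.02

n = 8.
(a) r = 7.02; between ranks 7 (33.1) and 8 (37.3): 33.184.
(b) r = 7.74; between ranks 7 (33.1) and 8 (37.3): 36.208.
|33.184 − 36.208| = 3.024.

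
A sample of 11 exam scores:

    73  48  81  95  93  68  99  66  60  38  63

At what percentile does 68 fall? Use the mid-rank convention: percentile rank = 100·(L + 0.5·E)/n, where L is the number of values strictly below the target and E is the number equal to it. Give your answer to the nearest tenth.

Sorted: 38, 48, 60, 63, 66, 68, 73, 81, 93, 95, 99.
Count below 68: L = 5; count equal: E = 1; n = 11.
Percentile rank = 100·(5 + 0.5·1)/11 = 100·5.5/11 = 50.

50.0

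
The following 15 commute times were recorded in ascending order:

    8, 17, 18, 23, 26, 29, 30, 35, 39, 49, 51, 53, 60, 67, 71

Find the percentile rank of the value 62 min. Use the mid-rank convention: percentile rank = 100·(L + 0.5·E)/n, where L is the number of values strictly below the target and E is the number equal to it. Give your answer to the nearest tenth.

Count below 62: L = 13; count equal: E = 0; n = 15.
Percentile rank = 100·(13 + 0.5·0)/15 = 100·13/15 = 86.67.

86.7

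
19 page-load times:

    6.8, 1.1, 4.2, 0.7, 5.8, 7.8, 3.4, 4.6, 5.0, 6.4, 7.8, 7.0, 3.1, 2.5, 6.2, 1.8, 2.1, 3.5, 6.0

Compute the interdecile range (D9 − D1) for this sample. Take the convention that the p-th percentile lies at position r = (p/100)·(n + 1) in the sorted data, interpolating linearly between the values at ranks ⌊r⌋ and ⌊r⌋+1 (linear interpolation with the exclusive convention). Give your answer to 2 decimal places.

Sorted: 0.7, 1.1, 1.8, 2.1, 2.5, 3.1, 3.4, 3.5, 4.2, 4.6, 5.0, 5.8, 6.0, 6.2, 6.4, 6.8, 7.0, 7.8, 7.8.
n = 19.
P10: r = 2 (integer) → 1.1.
P90: r = 18 (integer) → 7.8.
Difference: 7.8 − 1.1 = 6.7.

6.70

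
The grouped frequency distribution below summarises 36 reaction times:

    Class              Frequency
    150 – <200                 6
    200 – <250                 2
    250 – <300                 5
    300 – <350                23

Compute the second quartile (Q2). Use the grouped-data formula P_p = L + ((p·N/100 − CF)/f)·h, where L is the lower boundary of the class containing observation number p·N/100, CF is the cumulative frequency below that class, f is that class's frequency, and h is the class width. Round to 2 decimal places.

N = 36; target position k = 50/100 · 36 = 18.
Cumulative frequencies: 6, 8, 13, 36.
Observation 18 falls in the class 300 – <350.
L = 300, CF = 13, f = 23, h = 50.
P50 = 300 + ((18 − 13)/23)·50 = 300 + 10.8696 = 310.87.

310.87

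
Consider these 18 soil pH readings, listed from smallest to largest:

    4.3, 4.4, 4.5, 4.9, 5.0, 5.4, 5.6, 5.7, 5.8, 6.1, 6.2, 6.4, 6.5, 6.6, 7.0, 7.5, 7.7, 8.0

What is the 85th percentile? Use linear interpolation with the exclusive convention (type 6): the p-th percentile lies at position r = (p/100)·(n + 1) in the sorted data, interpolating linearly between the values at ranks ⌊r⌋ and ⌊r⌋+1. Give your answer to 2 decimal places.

n = 18.
r = (85/100)·(18 + 1) = 16.15.
Rank 16 is 7.5 and rank 17 is 7.7.
Interpolate: 7.5 + 0.15·(7.7 − 7.5) = 7.5 + 0.15·0.2 = 7.53.

7.53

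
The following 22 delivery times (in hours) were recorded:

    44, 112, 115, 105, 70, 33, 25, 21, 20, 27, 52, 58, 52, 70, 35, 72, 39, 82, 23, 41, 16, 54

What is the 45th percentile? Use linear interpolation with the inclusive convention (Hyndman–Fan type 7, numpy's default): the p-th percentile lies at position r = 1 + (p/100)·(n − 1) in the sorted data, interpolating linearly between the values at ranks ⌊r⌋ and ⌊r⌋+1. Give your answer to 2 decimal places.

42.35

Sorted: 16, 20, 21, 23, 25, 27, 33, 35, 39, 41, 44, 52, 52, 54, 58, 70, 70, 72, 82, 105, 112, 115.
n = 22.
r = 1 + (45/100)·(22 − 1) = 1 + 9.45 = 10.45.
Rank 10 is 41 and rank 11 is 44.
Interpolate: 41 + 0.45·(44 − 41) = 41 + 0.45·3 = 42.35.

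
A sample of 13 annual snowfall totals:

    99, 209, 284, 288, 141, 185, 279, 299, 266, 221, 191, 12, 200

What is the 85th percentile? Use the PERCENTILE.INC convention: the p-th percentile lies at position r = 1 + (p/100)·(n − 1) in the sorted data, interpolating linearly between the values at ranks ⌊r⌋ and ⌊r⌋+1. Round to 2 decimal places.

284.80

Sorted: 12, 99, 141, 185, 191, 200, 209, 221, 266, 279, 284, 288, 299.
n = 13.
r = 1 + (85/100)·(13 − 1) = 1 + 10.2 = 11.2.
Rank 11 is 284 and rank 12 is 288.
Interpolate: 284 + 0.2·(288 − 284) = 284 + 0.2·4 = 284.8.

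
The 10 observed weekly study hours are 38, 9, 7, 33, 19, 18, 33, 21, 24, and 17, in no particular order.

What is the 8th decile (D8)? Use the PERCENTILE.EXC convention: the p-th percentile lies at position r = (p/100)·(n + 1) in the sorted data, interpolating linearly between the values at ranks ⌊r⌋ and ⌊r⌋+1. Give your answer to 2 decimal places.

Sorted: 7, 9, 17, 18, 19, 21, 24, 33, 33, 38.
n = 10.
r = (80/100)·(10 + 1) = 8.8.
Rank 8 is 33 and rank 9 is 33.
Interpolate: 33 + 0.8·(33 − 33) = 33 + 0.8·0 = 33.

33.00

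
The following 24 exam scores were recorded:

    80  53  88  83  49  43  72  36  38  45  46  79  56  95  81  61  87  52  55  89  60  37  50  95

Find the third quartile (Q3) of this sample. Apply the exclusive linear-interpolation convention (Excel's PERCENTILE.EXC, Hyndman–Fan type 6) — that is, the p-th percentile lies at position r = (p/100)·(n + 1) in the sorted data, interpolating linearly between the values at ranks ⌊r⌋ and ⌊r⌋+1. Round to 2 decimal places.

Sorted: 36, 37, 38, 43, 45, 46, 49, 50, 52, 53, 55, 56, 60, 61, 72, 79, 80, 81, 83, 87, 88, 89, 95, 95.
n = 24.
r = (75/100)·(24 + 1) = 18.75.
Rank 18 is 81 and rank 19 is 83.
Interpolate: 81 + 0.75·(83 − 81) = 81 + 0.75·2 = 82.5.

82.50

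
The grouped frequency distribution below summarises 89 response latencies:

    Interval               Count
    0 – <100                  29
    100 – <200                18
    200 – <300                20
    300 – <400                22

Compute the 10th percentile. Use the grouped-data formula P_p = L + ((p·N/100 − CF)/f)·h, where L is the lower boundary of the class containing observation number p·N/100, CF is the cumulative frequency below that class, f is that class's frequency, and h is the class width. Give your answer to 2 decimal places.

N = 89; target position k = 10/100 · 89 = 8.9.
Cumulative frequencies: 29, 47, 67, 89.
Observation 8.9 falls in the class 0 – <100.
L = 0, CF = 0, f = 29, h = 100.
P10 = 0 + ((8.9 − 0)/29)·100 = 0 + 30.6897 = 30.6897.

30.69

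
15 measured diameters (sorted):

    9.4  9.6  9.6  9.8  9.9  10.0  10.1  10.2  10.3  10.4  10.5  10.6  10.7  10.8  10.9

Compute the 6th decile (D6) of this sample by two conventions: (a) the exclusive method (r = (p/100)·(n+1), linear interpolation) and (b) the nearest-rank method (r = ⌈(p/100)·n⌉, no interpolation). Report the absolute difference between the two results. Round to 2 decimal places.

n = 15.
(a) r = 9.6; between ranks 9 (10.3) and 10 (10.4): 10.36.
(b) the nearest-rank method: rank 9 → 10.3.
|10.36 − 10.3| = 0.06.

0.06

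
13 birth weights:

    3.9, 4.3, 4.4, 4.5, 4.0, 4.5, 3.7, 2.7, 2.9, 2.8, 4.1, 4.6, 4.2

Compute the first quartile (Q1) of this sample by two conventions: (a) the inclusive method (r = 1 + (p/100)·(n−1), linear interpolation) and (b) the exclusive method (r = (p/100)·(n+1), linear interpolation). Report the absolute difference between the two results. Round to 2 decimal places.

0.40

Sorted: 2.7, 2.8, 2.9, 3.7, 3.9, 4.0, 4.1, 4.2, 4.3, 4.4, 4.5, 4.5, 4.6.
n = 13.
(a) r = 4 → value at rank 4 = 3.7.
(b) r = 3.5; between ranks 3 (2.9) and 4 (3.7): 3.3.
|3.7 − 3.3| = 0.4.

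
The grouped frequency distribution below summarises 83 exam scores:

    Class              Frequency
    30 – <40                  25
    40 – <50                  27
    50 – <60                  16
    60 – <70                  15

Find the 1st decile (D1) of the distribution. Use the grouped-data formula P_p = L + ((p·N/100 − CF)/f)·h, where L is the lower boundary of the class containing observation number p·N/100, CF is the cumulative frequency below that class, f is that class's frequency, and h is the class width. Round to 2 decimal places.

N = 83; target position k = 10/100 · 83 = 8.3.
Cumulative frequencies: 25, 52, 68, 83.
Observation 8.3 falls in the class 30 – <40.
L = 30, CF = 0, f = 25, h = 10.
P10 = 30 + ((8.3 − 0)/25)·10 = 30 + 3.32 = 33.32.

33.32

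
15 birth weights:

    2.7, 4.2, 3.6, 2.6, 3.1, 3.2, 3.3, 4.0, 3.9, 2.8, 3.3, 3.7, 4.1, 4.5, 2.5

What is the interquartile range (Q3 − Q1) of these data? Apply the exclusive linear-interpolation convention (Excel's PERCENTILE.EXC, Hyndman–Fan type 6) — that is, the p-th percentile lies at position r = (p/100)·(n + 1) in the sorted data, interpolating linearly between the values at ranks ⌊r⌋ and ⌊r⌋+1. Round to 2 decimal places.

1.20

Sorted: 2.5, 2.6, 2.7, 2.8, 3.1, 3.2, 3.3, 3.3, 3.6, 3.7, 3.9, 4.0, 4.1, 4.2, 4.5.
n = 15.
P25: r = 4 (integer) → 2.8.
P75: r = 12 (integer) → 4.
Difference: 4 − 2.8 = 1.2.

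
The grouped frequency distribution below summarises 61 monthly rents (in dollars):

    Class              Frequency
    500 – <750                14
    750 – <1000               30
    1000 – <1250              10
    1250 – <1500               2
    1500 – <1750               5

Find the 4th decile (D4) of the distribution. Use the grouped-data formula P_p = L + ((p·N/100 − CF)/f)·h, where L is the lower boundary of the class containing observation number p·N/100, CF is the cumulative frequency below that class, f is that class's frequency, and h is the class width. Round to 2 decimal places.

N = 61; target position k = 40/100 · 61 = 24.4.
Cumulative frequencies: 14, 44, 54, 56, 61.
Observation 24.4 falls in the class 750 – <1000.
L = 750, CF = 14, f = 30, h = 250.
P40 = 750 + ((24.4 − 14)/30)·250 = 750 + 86.6667 = 836.667.

836.67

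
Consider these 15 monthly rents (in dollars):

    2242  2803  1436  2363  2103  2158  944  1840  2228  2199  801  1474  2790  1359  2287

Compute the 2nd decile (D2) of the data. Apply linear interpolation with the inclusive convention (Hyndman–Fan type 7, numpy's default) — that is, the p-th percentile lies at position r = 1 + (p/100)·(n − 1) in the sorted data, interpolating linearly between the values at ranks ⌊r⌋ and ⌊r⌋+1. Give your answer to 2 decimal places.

Sorted: 801, 944, 1359, 1436, 1474, 1840, 2103, 2158, 2199, 2228, 2242, 2287, 2363, 2790, 2803.
n = 15.
r = 1 + (20/100)·(15 − 1) = 1 + 2.8 = 3.8.
Rank 3 is 1359 and rank 4 is 1436.
Interpolate: 1359 + 0.8·(1436 − 1359) = 1359 + 0.8·77 = 1420.6.

1420.60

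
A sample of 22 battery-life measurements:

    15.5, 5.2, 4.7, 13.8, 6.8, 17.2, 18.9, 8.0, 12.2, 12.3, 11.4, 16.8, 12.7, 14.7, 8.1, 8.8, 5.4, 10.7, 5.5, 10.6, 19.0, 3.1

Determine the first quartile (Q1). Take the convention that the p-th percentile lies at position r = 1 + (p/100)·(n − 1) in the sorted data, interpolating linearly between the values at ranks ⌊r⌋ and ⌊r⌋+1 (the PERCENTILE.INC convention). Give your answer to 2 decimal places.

Sorted: 3.1, 4.7, 5.2, 5.4, 5.5, 6.8, 8.0, 8.1, 8.8, 10.6, 10.7, 11.4, 12.2, 12.3, 12.7, 13.8, 14.7, 15.5, 16.8, 17.2, 18.9, 19.0.
n = 22.
r = 1 + (25/100)·(22 − 1) = 1 + 5.25 = 6.25.
Rank 6 is 6.8 and rank 7 is 8.0.
Interpolate: 6.8 + 0.25·(8.0 − 6.8) = 6.8 + 0.25·1.2 = 7.1.

7.10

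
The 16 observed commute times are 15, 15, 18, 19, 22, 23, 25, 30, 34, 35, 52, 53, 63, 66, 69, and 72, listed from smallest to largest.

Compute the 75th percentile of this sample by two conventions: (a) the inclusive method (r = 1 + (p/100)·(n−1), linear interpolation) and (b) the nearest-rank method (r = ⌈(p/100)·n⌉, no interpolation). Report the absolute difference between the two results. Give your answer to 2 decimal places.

n = 16.
(a) r = 12.25; between ranks 12 (53) and 13 (63): 55.5.
(b) the nearest-rank method: rank 12 → 53.
|55.5 − 53| = 2.5.

2.50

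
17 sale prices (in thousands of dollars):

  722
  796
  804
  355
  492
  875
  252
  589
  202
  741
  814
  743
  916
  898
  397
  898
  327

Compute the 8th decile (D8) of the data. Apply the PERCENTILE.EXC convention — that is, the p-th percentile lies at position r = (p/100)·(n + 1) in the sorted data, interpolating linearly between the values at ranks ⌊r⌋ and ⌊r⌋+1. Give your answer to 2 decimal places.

884.20

Sorted: 202, 252, 327, 355, 397, 492, 589, 722, 741, 743, 796, 804, 814, 875, 898, 898, 916.
n = 17.
r = (80/100)·(17 + 1) = 14.4.
Rank 14 is 875 and rank 15 is 898.
Interpolate: 875 + 0.4·(898 − 875) = 875 + 0.4·23 = 884.2.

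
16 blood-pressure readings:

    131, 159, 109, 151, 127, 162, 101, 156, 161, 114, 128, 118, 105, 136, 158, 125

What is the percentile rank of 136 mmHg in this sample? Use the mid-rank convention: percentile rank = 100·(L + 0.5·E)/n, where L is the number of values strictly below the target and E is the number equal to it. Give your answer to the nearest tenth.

Sorted: 101, 105, 109, 114, 118, 125, 127, 128, 131, 136, 151, 156, 158, 159, 161, 162.
Count below 136: L = 9; count equal: E = 1; n = 16.
Percentile rank = 100·(9 + 0.5·1)/16 = 100·9.5/16 = 59.38.

59.4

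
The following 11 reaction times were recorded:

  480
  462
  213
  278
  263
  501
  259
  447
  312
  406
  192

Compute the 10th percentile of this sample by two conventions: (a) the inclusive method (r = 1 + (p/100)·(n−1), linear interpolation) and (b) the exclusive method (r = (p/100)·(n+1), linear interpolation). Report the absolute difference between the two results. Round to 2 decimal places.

16.80

Sorted: 192, 213, 259, 263, 278, 312, 406, 447, 462, 480, 501.
n = 11.
(a) r = 2 → value at rank 2 = 213.
(b) r = 1.2; between ranks 1 (192) and 2 (213): 196.2.
|213 − 196.2| = 16.8.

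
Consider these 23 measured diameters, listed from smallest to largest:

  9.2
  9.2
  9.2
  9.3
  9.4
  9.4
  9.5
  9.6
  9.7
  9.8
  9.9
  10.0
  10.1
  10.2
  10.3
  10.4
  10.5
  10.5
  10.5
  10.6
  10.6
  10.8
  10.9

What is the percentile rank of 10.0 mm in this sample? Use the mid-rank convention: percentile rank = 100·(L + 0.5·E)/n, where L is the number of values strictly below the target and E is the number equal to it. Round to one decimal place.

50.0

Count below 10.0: L = 11; count equal: E = 1; n = 23.
Percentile rank = 100·(11 + 0.5·1)/23 = 100·11.5/23 = 50.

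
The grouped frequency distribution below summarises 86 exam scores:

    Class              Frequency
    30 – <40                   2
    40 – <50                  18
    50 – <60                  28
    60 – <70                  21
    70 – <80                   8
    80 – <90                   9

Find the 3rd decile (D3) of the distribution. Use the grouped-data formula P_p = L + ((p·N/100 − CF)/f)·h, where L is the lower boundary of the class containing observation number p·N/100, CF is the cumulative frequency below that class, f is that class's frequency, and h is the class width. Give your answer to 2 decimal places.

N = 86; target position k = 30/100 · 86 = 25.8.
Cumulative frequencies: 2, 20, 48, 69, 77, 86.
Observation 25.8 falls in the class 50 – <60.
L = 50, CF = 20, f = 28, h = 10.
P30 = 50 + ((25.8 − 20)/28)·10 = 50 + 2.07143 = 52.0714.

52.07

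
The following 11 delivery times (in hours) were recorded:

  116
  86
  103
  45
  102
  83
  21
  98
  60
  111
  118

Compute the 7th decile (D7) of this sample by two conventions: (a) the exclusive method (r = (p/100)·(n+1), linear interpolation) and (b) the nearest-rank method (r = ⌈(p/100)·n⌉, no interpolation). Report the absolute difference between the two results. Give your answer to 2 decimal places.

Sorted: 21, 45, 60, 83, 86, 98, 102, 103, 111, 116, 118.
n = 11.
(a) r = 8.4; between ranks 8 (103) and 9 (111): 106.2.
(b) the nearest-rank method: rank 8 → 103.
|106.2 − 103| = 3.2.

3.20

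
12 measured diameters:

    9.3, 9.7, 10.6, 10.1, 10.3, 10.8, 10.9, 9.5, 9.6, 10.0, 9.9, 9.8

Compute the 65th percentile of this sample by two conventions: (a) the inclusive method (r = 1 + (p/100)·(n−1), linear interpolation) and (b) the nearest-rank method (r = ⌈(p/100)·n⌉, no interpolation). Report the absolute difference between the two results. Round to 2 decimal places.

0.03

Sorted: 9.3, 9.5, 9.6, 9.7, 9.8, 9.9, 10.0, 10.1, 10.3, 10.6, 10.8, 10.9.
n = 12.
(a) r = 8.15; between ranks 8 (10.1) and 9 (10.3): 10.13.
(b) the nearest-rank method: rank 8 → 10.1.
|10.13 − 10.1| = 0.03.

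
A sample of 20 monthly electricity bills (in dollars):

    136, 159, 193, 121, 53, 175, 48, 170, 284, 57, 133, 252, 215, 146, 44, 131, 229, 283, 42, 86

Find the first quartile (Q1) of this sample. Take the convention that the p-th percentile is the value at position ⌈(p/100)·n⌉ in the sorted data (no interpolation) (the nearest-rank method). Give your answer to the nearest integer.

57

Sorted: 42, 44, 48, 53, 57, 86, 121, 131, 133, 136, 146, 159, 170, 175, 193, 215, 229, 252, 283, 284.
n = 20.
Position = ⌈25/100 · 20⌉ = ⌈5⌉ = 5.
The value at rank 5 is 57.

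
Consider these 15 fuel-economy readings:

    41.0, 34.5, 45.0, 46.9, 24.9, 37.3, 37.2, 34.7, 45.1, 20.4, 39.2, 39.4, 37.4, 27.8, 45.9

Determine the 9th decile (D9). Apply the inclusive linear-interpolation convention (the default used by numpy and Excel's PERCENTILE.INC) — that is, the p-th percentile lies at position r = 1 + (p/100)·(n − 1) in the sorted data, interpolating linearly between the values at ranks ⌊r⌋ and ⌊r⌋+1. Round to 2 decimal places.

45.58

Sorted: 20.4, 24.9, 27.8, 34.5, 34.7, 37.2, 37.3, 37.4, 39.2, 39.4, 41.0, 45.0, 45.1, 45.9, 46.9.
n = 15.
r = 1 + (90/100)·(15 − 1) = 1 + 12.6 = 13.6.
Rank 13 is 45.1 and rank 14 is 45.9.
Interpolate: 45.1 + 0.6·(45.9 − 45.1) = 45.1 + 0.6·0.8 = 45.58.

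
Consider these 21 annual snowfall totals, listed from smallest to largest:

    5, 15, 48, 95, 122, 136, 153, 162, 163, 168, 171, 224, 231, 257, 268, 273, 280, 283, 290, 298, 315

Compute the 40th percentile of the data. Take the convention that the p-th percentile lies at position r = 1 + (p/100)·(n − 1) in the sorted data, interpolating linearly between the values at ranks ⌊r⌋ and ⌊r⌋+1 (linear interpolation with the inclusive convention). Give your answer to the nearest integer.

163

n = 21.
r = 1 + (40/100)·(21 − 1) = 1 + 8 = 9.
r is an integer, so P40 is the value at rank 9: 163.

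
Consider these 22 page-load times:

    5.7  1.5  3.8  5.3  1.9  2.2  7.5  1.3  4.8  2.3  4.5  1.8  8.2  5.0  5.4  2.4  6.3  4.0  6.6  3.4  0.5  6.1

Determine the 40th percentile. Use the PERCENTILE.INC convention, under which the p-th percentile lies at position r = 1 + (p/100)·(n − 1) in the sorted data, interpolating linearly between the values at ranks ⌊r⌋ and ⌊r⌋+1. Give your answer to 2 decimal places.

3.56

Sorted: 0.5, 1.3, 1.5, 1.8, 1.9, 2.2, 2.3, 2.4, 3.4, 3.8, 4.0, 4.5, 4.8, 5.0, 5.3, 5.4, 5.7, 6.1, 6.3, 6.6, 7.5, 8.2.
n = 22.
r = 1 + (40/100)·(22 − 1) = 1 + 8.4 = 9.4.
Rank 9 is 3.4 and rank 10 is 3.8.
Interpolate: 3.4 + 0.4·(3.8 − 3.4) = 3.4 + 0.4·0.4 = 3.56.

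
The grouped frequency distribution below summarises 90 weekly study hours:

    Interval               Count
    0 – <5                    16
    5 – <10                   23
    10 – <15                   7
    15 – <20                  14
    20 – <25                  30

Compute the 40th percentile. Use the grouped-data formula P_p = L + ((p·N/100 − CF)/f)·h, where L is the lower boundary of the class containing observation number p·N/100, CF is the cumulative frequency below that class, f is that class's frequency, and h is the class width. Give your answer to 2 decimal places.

9.35

N = 90; target position k = 40/100 · 90 = 36.
Cumulative frequencies: 16, 39, 46, 60, 90.
Observation 36 falls in the class 5 – <10.
L = 5, CF = 16, f = 23, h = 5.
P40 = 5 + ((36 − 16)/23)·5 = 5 + 4.34783 = 9.34783.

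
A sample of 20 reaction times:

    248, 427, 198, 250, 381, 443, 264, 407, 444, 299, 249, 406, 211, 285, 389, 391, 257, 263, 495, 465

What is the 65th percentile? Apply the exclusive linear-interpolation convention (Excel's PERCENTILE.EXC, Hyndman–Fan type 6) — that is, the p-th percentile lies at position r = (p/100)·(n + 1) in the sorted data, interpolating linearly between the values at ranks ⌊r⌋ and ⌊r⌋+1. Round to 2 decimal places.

Sorted: 198, 211, 248, 249, 250, 257, 263, 264, 285, 299, 381, 389, 391, 406, 407, 427, 443, 444, 465, 495.
n = 20.
r = (65/100)·(20 + 1) = 13.65.
Rank 13 is 391 and rank 14 is 406.
Interpolate: 391 + 0.65·(406 − 391) = 391 + 0.65·15 = 400.75.

400.75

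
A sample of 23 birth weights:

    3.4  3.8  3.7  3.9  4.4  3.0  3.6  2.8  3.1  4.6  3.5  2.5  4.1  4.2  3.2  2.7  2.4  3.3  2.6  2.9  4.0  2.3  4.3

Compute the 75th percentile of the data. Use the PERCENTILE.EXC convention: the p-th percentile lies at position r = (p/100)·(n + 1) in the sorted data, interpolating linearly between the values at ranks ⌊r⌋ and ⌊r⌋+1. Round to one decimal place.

Sorted: 2.3, 2.4, 2.5, 2.6, 2.7, 2.8, 2.9, 3.0, 3.1, 3.2, 3.3, 3.4, 3.5, 3.6, 3.7, 3.8, 3.9, 4.0, 4.1, 4.2, 4.3, 4.4, 4.6.
n = 23.
r = (75/100)·(23 + 1) = 18.
r is an integer, so P75 is the value at rank 18: 4.0.

4.0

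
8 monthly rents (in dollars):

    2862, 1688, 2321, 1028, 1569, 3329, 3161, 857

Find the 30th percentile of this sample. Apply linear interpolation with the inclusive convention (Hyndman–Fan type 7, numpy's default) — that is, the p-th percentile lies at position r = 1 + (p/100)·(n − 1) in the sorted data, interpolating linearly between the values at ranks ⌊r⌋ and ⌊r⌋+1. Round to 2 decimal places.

Sorted: 857, 1028, 1569, 1688, 2321, 2862, 3161, 3329.
n = 8.
r = 1 + (30/100)·(8 − 1) = 1 + 2.1 = 3.1.
Rank 3 is 1569 and rank 4 is 1688.
Interpolate: 1569 + 0.1·(1688 − 1569) = 1569 + 0.1·119 = 1580.9.

1580.90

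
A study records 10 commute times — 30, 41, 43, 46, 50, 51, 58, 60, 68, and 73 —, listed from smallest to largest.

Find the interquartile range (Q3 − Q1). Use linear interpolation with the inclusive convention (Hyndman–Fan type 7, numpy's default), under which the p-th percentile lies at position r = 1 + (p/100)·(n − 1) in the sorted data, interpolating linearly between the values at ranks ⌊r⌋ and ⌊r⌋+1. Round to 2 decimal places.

15.75

n = 10.
P25: r = 3.25; ranks 3–4 are 43, 46; interpolating gives 43.75.
P75: r = 7.75; ranks 7–8 are 58, 60; interpolating gives 59.5.
Difference: 59.5 − 43.75 = 15.75.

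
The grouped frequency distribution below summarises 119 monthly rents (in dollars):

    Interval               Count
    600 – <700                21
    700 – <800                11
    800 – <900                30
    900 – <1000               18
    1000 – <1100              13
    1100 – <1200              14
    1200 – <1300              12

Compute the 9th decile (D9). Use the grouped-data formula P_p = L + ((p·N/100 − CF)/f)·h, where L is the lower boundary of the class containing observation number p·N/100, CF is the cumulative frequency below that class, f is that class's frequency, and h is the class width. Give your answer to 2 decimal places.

N = 119; target position k = 90/100 · 119 = 107.1.
Cumulative frequencies: 21, 32, 62, 80, 93, 107, 119.
Observation 107.1 falls in the class 1200 – <1300.
L = 1200, CF = 107, f = 12, h = 100.
P90 = 1200 + ((107.1 − 107)/12)·100 = 1200 + 0.833333 = 1200.83.

1200.83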